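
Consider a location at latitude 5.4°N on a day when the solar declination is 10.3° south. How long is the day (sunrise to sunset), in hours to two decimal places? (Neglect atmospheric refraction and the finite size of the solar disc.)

cos H_s = −tan(5.4°) · tan(-10.3°) = 0.0172, so H_s = arccos(0.0172) = 89.01°.
Day length = 2 H_s / 15° h⁻¹ = 178.02° / 15 = 11.868 h.

11.87 hours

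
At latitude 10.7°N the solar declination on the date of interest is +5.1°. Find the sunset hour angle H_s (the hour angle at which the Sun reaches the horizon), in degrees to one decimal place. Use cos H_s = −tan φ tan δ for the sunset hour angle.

The sunset hour angle satisfies cos H_s = −tan φ tan δ = -0.0169, giving H_s = 90.97°.

91.0°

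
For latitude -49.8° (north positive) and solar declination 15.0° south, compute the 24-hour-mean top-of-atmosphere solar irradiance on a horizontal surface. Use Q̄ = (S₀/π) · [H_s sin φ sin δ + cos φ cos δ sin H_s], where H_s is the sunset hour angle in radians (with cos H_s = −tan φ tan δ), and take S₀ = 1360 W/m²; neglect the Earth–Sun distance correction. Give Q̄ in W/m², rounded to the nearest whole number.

The sunset hour angle satisfies cos H_s = −tan φ tan δ = -0.3171, giving H_s = 108.49°. In radians, H_s = 1.8935.
H_s sin φ sin δ = 1.8935 × -0.7638 × -0.2588 = 0.3743.
cos φ cos δ sin H_s = 0.6455 × 0.9659 × 0.9484 = 0.5913.
Q̄ = (1360/π) × (0.3743 + 0.5913) = 432.90 × 0.9656 = 418.01 W/m².

418 W/m²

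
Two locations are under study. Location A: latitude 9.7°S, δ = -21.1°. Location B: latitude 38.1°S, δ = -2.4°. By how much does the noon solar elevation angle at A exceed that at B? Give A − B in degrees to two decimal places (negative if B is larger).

+24.30°

A: 90° − |-9.7 − (-21.1)| = 78.60°.
B: 90° − |-38.1 − (-2.4)| = 54.30°.
A − B = 78.60 − 54.30 = 24.30°.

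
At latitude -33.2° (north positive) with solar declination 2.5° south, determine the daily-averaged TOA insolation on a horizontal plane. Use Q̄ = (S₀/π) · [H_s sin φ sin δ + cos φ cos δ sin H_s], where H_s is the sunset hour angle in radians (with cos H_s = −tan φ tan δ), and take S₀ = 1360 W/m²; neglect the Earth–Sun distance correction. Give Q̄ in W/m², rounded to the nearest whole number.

−tan φ tan δ = −(-0.6544)(-0.0437) = -0.0286; H_s = arccos(-0.0286) = 91.64°. In radians, H_s = 1.5994.
H_s sin φ sin δ = 1.5994 × -0.5476 × -0.0436 = 0.0382.
cos φ cos δ sin H_s = 0.8368 × 0.9990 × 0.9996 = 0.8356.
Q̄ = (1360/π) × (0.0382 + 0.8356) = 432.90 × 0.8738 = 378.27 W/m².

378 W/m²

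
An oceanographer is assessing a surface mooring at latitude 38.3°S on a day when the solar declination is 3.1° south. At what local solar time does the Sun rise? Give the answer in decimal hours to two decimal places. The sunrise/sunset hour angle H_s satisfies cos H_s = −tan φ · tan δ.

5.84 h

cos H_s = −tan(-38.3°) · tan(-3.1°) = -0.0428, so H_s = arccos(-0.0428) = 92.45°.
Sunrise is at 12 − H_s/15 = 12 − 6.163 = 5.837 h local solar time.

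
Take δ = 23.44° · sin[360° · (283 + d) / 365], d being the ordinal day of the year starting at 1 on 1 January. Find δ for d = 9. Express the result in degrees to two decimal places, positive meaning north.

360 × (283 + 9) / 365 = 288.000°; sin(288.000°) = -0.9511.
δ = 23.44 × -0.9511 = -22.294° ≈ -22.29°.

-22.29°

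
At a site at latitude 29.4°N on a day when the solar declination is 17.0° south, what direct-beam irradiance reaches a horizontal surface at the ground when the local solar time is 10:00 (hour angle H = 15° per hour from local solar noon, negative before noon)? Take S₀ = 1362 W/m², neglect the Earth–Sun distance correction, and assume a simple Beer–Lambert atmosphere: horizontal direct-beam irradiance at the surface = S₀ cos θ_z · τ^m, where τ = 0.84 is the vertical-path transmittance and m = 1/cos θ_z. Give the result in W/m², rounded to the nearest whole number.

Hour angle H = 15° × (10 − 12) = -30.00°.
cos θ_z = sin(29.4°) sin(-17.0°) + cos(29.4°) cos(-17.0°) cos(-30.00°) = -0.1435 + 0.7215 = 0.5780.
Air mass m = 1/cos θ_z = 1/0.5780 = 1.730; τ^m = 0.84^1.730 = 0.7396.
Surface direct beam = 1362 × 0.5780 × 0.7396 = 582.24 W/m².

582 W/m²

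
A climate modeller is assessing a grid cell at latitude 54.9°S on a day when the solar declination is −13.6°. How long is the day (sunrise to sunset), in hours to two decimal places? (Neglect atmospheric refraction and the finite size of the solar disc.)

The sunset hour angle satisfies cos H_s = −tan φ tan δ = -0.3442, giving H_s = 110.13°.
Day length = 2 H_s / 15° h⁻¹ = 220.26° / 15 = 14.684 h.

14.68 hours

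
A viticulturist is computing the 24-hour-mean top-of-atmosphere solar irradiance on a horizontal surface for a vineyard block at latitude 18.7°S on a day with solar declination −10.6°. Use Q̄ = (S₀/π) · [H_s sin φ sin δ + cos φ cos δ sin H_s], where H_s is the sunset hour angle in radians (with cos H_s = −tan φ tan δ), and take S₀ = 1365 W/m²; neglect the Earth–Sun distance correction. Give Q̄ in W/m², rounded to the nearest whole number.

The sunset hour angle satisfies cos H_s = −tan φ tan δ = -0.0633, giving H_s = 93.63°. In radians, H_s = 1.6342.
H_s sin φ sin δ = 1.6342 × -0.3206 × -0.1840 = 0.0964.
cos φ cos δ sin H_s = 0.9472 × 0.9829 × 0.9980 = 0.9291.
Q̄ = (1365/π) × (0.0964 + 0.9291) = 434.49 × 1.0255 = 445.57 W/m².

446 W/m²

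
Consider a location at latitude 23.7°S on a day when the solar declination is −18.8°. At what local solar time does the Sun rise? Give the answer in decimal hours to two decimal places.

−tan φ tan δ = −(-0.4390)(-0.3404) = -0.1494; H_s = arccos(-0.1494) = 98.59°.
Sunrise is at 12 − H_s/15 = 12 − 6.573 = 5.427 h local solar time.

5.43 h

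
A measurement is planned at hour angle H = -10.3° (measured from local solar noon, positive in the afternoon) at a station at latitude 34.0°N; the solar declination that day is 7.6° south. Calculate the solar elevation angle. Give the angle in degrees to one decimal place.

47.3°

With φ = 34.0°, δ = -7.6°, H = -10.30°: sin φ sin δ = -0.0740, cos φ cos δ cos H = 0.8085, so cos θ_z = 0.7345.
θ_z = arccos(0.7345) = 42.74°, so the elevation is 90° − 42.74° = 47.26°.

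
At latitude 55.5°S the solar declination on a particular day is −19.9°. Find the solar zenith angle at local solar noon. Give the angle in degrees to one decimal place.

35.6°

At local solar noon the hour angle is zero, so the zenith angle is |φ − δ| = |-55.5° − (-19.9°)| = 35.6°.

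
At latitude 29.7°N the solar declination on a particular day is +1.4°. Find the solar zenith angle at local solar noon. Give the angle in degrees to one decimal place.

28.3°

At local solar noon the hour angle is zero, so the zenith angle is |φ − δ| = |29.7° − (1.4°)| = 28.3°.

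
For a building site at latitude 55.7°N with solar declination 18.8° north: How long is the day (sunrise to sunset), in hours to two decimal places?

15.99 hours

−tan φ tan δ = −(1.4659)(0.3404) = -0.4990; H_s = arccos(-0.4990) = 119.93°.
Day length = 2 H_s / 15° h⁻¹ = 239.86° / 15 = 15.991 h.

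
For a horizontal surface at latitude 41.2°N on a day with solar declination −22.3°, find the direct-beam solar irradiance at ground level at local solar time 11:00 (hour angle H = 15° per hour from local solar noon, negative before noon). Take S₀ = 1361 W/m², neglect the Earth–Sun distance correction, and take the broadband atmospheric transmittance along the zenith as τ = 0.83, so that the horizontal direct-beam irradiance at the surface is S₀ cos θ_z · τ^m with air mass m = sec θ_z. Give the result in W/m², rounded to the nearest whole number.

370 W/m²

Hour angle H = 15° × (11 − 12) = -15.00°.
cos θ_z = sin φ sin δ + cos φ cos δ cos H = (0.6587)(-0.3795) + (0.7524)(0.9252)(0.9659) = 0.4224.
Air mass m = 1/cos θ_z = 1/0.4224 = 2.367; τ^m = 0.83^2.367 = 0.6434.
Surface direct beam = 1361 × 0.4224 × 0.6434 = 369.88 W/m².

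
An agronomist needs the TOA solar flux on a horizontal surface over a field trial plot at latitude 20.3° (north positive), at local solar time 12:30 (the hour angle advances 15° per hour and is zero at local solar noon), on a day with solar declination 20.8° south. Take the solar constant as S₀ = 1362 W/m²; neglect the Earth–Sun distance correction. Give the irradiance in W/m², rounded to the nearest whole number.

Hour angle H = 15° × (12.5 − 12) = 7.50°.
cos θ_z = sin φ sin δ + cos φ cos δ cos H = (0.3469)(-0.3551) + (0.9379)(0.9348)(0.9914) = 0.7460.
Top-of-atmosphere irradiance = S₀ cos θ_z = 1362 × 0.7460 = 1016.05 W/m².

1016 W/m²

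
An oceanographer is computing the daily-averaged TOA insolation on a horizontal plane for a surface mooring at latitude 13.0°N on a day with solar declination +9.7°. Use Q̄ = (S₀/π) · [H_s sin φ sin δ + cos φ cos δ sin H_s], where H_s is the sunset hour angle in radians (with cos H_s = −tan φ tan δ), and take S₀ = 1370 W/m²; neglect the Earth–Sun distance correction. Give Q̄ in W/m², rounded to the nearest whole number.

445 W/m²

cos H_s = −tan(13.0°) · tan(9.7°) = -0.0395, so H_s = arccos(-0.0395) = 92.26°. In radians, H_s = 1.6102.
H_s sin φ sin δ = 1.6102 × 0.2250 × 0.1685 = 0.0610.
cos φ cos δ sin H_s = 0.9744 × 0.9857 × 0.9992 = 0.9597.
Q̄ = (1370/π) × (0.0610 + 0.9597) = 436.08 × 1.0207 = 445.11 W/m².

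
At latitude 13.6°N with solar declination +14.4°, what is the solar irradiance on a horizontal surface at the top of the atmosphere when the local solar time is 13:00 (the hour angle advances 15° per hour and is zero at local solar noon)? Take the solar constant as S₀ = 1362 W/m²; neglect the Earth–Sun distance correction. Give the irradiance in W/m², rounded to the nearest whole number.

Hour angle H = 15° × (13 − 12) = 15.00°.
cos θ_z = sin(13.6°) sin(14.4°) + cos(13.6°) cos(14.4°) cos(15.00°) = 0.0585 + 0.9093 = 0.9678.
Top-of-atmosphere irradiance = S₀ cos θ_z = 1362 × 0.9678 = 1318.14 W/m².

1318 W/m²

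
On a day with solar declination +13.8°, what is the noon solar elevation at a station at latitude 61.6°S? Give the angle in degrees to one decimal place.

14.6°

At local solar noon the hour angle is zero, so the elevation is 90° − |φ − δ| = 90° − |-61.6° − (13.8°)| = 90° − 75.4° = 14.6°.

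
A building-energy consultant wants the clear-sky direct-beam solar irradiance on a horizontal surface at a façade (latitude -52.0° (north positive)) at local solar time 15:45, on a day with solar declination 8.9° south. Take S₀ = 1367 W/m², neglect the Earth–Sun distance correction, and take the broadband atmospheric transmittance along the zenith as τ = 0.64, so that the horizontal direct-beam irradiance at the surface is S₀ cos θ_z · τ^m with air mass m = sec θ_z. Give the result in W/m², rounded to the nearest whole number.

Hour angle H = 15° × (15.75 − 12) = 56.25°.
cos θ_z = sin φ sin δ + cos φ cos δ cos H = (-0.7880)(-0.1547) + (0.6157)(0.9880)(0.5556) = 0.4599.
Air mass m = 1/cos θ_z = 1/0.4599 = 2.174; τ^m = 0.64^2.174 = 0.3790.
Surface direct beam = 1367 × 0.4599 × 0.3790 = 238.27 W/m².

238 W/m²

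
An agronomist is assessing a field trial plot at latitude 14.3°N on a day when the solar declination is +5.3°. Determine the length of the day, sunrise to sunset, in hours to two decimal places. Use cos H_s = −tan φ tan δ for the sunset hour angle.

cos H_s = −tan(14.3°) · tan(5.3°) = -0.0236, so H_s = arccos(-0.0236) = 91.35°.
Day length = 2 H_s / 15° h⁻¹ = 182.70° / 15 = 12.180 h.

12.18 hours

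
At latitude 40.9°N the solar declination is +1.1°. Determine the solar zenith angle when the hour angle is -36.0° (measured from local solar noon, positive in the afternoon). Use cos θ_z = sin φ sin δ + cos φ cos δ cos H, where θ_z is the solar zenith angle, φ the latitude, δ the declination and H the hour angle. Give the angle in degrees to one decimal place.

cos θ_z = sin(40.9°) sin(1.1°) + cos(40.9°) cos(1.1°) cos(-36.00°) = 0.0126 + 0.6114 = 0.6240.
θ_z = arccos(0.6240) = 51.39°.

51.4°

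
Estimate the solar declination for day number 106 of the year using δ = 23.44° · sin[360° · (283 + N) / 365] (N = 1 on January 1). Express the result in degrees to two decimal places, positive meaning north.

+9.41°

360 × (283 + 106) / 365 = 383.671°; sin(383.671°) = 0.4015.
δ = 23.44 × 0.4015 = 9.411° ≈ +9.41°.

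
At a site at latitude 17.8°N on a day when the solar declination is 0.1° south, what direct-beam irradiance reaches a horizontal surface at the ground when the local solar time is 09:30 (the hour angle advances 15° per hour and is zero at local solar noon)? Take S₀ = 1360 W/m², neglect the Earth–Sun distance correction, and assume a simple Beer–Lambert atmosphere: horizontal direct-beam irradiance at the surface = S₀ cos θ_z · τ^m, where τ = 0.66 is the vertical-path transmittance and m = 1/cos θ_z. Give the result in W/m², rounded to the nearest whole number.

592 W/m²

Hour angle H = 15° × (9.5 − 12) = -37.50°.
With φ = 17.8°, δ = -0.1°, H = -37.50°: sin φ sin δ = -0.0005, cos φ cos δ cos H = 0.7554, so cos θ_z = 0.7549.
Air mass m = 1/cos θ_z = 1/0.7549 = 1.325; τ^m = 0.66^1.325 = 0.5766.
Surface direct beam = 1360 × 0.7549 × 0.5766 = 591.97 W/m².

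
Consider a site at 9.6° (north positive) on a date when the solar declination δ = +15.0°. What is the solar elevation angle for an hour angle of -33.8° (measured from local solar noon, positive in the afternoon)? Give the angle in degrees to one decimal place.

56.6°

cos θ_z = sin(9.6°) sin(15.0°) + cos(9.6°) cos(15.0°) cos(-33.80°) = 0.0432 + 0.7914 = 0.8346.
θ_z = arccos(0.8346) = 33.43°, so the elevation is 90° − 33.43° = 56.57°.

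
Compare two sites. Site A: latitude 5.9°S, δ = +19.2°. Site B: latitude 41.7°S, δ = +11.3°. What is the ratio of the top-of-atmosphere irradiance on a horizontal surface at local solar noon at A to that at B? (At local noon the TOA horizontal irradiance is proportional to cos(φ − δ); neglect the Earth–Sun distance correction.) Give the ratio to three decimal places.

A: cos θ_z = cos(-5.9° − (19.2°)) = 0.9056.
B: cos θ_z = cos(-41.7° − (11.3°)) = 0.6018.
Ratio A/B = 0.9056 / 0.6018 = 1.5048.

1.505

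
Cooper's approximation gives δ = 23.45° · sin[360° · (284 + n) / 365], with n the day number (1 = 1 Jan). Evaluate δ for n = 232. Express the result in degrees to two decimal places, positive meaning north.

+12.10°

360 × (284 + 232) / 365 = 508.932°; sin(508.932°) = 0.5161.
δ = 23.45 × 0.5161 = 12.103° ≈ +12.10°.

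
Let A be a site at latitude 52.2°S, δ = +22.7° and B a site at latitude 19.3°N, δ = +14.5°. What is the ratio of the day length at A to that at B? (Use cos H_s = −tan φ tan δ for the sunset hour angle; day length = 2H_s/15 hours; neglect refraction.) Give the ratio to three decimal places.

0.603

A: H_s = arccos(−tan -52.2° · tan 22.7°) = 57.37°, so 2H_s/15 = 7.6493 h.
B: H_s = arccos(−tan 19.3° · tan 14.5°) = 95.20°, so 2H_s/15 = 12.6933 h.
Ratio A/B = 7.6493 / 12.6933 = 0.6026.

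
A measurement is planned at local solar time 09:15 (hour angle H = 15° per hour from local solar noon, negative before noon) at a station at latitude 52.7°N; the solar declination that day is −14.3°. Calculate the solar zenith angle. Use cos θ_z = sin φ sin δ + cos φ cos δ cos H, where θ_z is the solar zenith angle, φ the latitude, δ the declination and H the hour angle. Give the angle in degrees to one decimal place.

Hour angle H = 15° × (9.25 − 12) = -41.25°.
With φ = 52.7°, δ = -14.3°, H = -41.25°: sin φ sin δ = -0.1965, cos φ cos δ cos H = 0.4415, so cos θ_z = 0.2450.
θ_z = arccos(0.2450) = 75.82°.

75.8°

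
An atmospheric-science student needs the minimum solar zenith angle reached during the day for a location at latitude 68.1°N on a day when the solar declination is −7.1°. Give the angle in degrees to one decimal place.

75.2°

At local solar noon the hour angle is zero, so the zenith angle is |φ − δ| = |68.1° − (-7.1°)| = 75.2°.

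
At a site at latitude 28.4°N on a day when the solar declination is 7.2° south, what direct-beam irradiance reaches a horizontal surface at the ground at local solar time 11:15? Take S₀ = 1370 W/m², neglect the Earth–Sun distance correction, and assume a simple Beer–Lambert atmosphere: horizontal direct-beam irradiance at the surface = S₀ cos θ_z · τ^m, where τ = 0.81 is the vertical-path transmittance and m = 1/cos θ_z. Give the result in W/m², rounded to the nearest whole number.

837 W/m²

Hour angle H = 15° × (11.25 − 12) = -11.25°.
cos θ_z = sin φ sin δ + cos φ cos δ cos H = (0.4756)(-0.1253) + (0.8796)(0.9921)(0.9808) = 0.7963.
Air mass m = 1/cos θ_z = 1/0.7963 = 1.256; τ^m = 0.81^1.256 = 0.7675.
Surface direct beam = 1370 × 0.7963 × 0.7675 = 837.29 W/m².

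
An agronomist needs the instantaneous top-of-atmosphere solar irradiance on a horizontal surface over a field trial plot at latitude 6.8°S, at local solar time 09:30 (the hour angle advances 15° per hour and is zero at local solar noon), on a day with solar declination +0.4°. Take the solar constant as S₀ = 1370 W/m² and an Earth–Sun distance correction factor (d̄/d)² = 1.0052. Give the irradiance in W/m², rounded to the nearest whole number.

1084 W/m²

Hour angle H = 15° × (9.5 − 12) = -37.50°.
With φ = -6.8°, δ = 0.4°, H = -37.50°: sin φ sin δ = -0.0008, cos φ cos δ cos H = 0.7878, so cos θ_z = 0.7870.
Top-of-atmosphere irradiance = S₀ (d̄/d)² cos θ_z = 1370 × 1.0052 × 0.7870 = 1083.80 W/m².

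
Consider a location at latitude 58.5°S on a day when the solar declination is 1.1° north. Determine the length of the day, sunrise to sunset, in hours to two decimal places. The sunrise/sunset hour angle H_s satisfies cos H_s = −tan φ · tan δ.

−tan φ tan δ = −(-1.6319)(0.0192) = 0.0313; H_s = arccos(0.0313) = 88.21°.
Day length = 2 H_s / 15° h⁻¹ = 176.42° / 15 = 11.761 h.

11.76 hours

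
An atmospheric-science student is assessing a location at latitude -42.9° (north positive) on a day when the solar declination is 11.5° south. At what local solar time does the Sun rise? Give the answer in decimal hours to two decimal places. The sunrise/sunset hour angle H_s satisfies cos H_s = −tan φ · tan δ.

The sunset hour angle satisfies cos H_s = −tan φ tan δ = -0.1891, giving H_s = 100.90°.
Sunrise is at 12 − H_s/15 = 12 − 6.727 = 5.273 h local solar time.

5.27 h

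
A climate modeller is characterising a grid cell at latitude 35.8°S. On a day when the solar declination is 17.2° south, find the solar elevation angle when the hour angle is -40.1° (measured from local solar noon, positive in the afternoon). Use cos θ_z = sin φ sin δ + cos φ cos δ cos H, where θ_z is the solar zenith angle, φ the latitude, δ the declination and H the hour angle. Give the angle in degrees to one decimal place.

cos θ_z = sin φ sin δ + cos φ cos δ cos H = (-0.5850)(-0.2957) + (0.8111)(0.9553)(0.7649) = 0.7657.
θ_z = arccos(0.7657) = 40.03°, so the elevation is 90° − 40.03° = 49.97°.

50.0°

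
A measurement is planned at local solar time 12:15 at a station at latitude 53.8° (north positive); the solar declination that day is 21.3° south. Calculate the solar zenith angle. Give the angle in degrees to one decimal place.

Hour angle H = 15° × (12.25 − 12) = 3.75°.
With φ = 53.8°, δ = -21.3°, H = 3.75°: sin φ sin δ = -0.2931, cos φ cos δ cos H = 0.5491, so cos θ_z = 0.2560.
θ_z = arccos(0.2560) = 75.17°.

75.2°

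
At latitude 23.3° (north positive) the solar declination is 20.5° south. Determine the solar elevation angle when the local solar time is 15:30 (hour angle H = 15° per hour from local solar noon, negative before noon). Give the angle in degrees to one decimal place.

Hour angle H = 15° × (15.5 − 12) = 52.50°.
cos θ_z = sin(23.3°) sin(-20.5°) + cos(23.3°) cos(-20.5°) cos(52.50°) = -0.1385 + 0.5237 = 0.3852.
θ_z = arccos(0.3852) = 67.34°, so the elevation is 90° − 67.34° = 22.66°.

22.7°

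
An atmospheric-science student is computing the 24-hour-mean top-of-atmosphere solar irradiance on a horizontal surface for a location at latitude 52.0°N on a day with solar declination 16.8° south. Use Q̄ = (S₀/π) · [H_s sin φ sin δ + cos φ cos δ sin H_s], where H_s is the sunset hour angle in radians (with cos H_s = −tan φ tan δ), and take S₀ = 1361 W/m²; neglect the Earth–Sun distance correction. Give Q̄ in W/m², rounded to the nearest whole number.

120 W/m²

cos H_s = −tan(52.0°) · tan(-16.8°) = 0.3864, so H_s = arccos(0.3864) = 67.27°. In radians, H_s = 1.1741.
H_s sin φ sin δ = 1.1741 × 0.7880 × -0.2890 = -0.2674.
cos φ cos δ sin H_s = 0.6157 × 0.9573 × 0.9223 = 0.5436.
Q̄ = (1361/π) × (-0.2674 + 0.5436) = 433.22 × 0.2762 = 119.66 W/m².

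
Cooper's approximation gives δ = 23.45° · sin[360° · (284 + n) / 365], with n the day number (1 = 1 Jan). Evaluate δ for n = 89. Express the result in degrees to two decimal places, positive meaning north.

360 × (284 + 89) / 365 = 367.890°; sin(367.890°) = 0.1373.
δ = 23.45 × 0.1373 = 3.220° ≈ +3.22°.

+3.22°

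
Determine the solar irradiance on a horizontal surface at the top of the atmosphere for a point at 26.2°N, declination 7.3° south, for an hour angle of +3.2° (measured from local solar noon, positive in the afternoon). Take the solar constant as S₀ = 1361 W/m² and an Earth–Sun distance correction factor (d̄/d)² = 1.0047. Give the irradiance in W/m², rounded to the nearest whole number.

cos θ_z = sin(26.2°) sin(-7.3°) + cos(26.2°) cos(-7.3°) cos(3.20°) = -0.0561 + 0.8886 = 0.8325.
Top-of-atmosphere irradiance = S₀ (d̄/d)² cos θ_z = 1361 × 1.0047 × 0.8325 = 1138.36 W/m².

1138 W/m²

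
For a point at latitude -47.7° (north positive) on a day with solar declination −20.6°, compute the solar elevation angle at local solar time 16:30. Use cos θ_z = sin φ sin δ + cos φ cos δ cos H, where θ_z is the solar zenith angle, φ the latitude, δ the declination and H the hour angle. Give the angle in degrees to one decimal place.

30.1°

Hour angle H = 15° × (16.5 − 12) = 67.50°.
With φ = -47.7°, δ = -20.6°, H = 67.50°: sin φ sin δ = 0.2602, cos φ cos δ cos H = 0.2411, so cos θ_z = 0.5013.
θ_z = arccos(0.5013) = 59.91°, so the elevation is 90° − 59.91° = 30.09°.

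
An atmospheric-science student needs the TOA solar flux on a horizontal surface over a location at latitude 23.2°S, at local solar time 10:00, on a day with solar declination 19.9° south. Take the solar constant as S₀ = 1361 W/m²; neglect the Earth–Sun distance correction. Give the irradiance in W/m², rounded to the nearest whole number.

Hour angle H = 15° × (10 − 12) = -30.00°.
cos θ_z = sin(-23.2°) sin(-19.9°) + cos(-23.2°) cos(-19.9°) cos(-30.00°) = 0.1341 + 0.7485 = 0.8826.
Top-of-atmosphere irradiance = S₀ cos θ_z = 1361 × 0.8826 = 1201.22 W/m².

1201 W/m²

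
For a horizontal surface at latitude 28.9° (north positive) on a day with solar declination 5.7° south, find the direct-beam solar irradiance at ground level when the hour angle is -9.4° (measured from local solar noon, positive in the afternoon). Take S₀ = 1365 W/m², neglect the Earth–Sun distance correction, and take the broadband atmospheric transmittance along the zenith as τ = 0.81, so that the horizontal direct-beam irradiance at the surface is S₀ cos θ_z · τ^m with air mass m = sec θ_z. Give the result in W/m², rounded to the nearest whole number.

cos θ_z = sin(28.9°) sin(-5.7°) + cos(28.9°) cos(-5.7°) cos(-9.40°) = -0.0480 + 0.8594 = 0.8114.
Air mass m = 1/cos θ_z = 1/0.8114 = 1.232; τ^m = 0.81^1.232 = 0.7714.
Surface direct beam = 1365 × 0.8114 × 0.7714 = 854.37 W/m².

854 W/m²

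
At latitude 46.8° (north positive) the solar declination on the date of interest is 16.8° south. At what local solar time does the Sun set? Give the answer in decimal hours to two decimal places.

cos H_s = −tan(46.8°) · tan(-16.8°) = 0.3215, so H_s = arccos(0.3215) = 71.25°.
Sunset is at 12 + H_s/15 = 12 + 4.750 = 16.750 h local solar time.

16.75 h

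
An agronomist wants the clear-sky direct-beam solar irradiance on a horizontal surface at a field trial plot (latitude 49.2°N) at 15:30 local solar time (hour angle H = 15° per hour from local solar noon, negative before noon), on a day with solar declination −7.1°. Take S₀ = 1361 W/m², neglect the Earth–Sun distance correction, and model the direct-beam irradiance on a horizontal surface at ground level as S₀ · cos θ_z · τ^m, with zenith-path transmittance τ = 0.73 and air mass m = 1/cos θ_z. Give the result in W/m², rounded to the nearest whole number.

Hour angle H = 15° × (15.5 − 12) = 52.50°.
With φ = 49.2°, δ = -7.1°, H = 52.50°: sin φ sin δ = -0.0936, cos φ cos δ cos H = 0.3947, so cos θ_z = 0.3011.
Air mass m = 1/cos θ_z = 1/0.3011 = 3.321; τ^m = 0.73^3.321 = 0.3516.
Surface direct beam = 1361 × 0.3011 × 0.3516 = 144.08 W/m².

144 W/m²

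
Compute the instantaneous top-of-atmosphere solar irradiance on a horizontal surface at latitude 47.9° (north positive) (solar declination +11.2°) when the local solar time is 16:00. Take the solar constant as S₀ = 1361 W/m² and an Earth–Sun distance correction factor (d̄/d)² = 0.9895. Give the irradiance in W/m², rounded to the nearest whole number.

Hour angle H = 15° × (16 − 12) = 60.00°.
cos θ_z = sin φ sin δ + cos φ cos δ cos H = (0.7420)(0.1942) + (0.6704)(0.9810)(0.5000) = 0.4729.
Top-of-atmosphere irradiance = S₀ (d̄/d)² cos θ_z = 1361 × 0.9895 × 0.4729 = 636.86 W/m².

637 W/m²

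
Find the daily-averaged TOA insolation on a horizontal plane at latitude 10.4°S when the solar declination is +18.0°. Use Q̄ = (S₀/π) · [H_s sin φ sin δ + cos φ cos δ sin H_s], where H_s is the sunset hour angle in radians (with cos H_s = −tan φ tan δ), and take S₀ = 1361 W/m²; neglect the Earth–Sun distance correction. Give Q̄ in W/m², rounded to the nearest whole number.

The sunset hour angle satisfies cos H_s = −tan φ tan δ = 0.0596, giving H_s = 86.58°. In radians, H_s = 1.5111.
H_s sin φ sin δ = 1.5111 × -0.1805 × 0.3090 = -0.0843.
cos φ cos δ sin H_s = 0.9836 × 0.9511 × 0.9982 = 0.9338.
Q̄ = (1361/π) × (-0.0843 + 0.9338) = 433.22 × 0.8495 = 368.02 W/m².

368 W/m²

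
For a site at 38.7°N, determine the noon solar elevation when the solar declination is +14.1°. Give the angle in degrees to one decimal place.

At local solar noon the hour angle is zero, so the elevation is 90° − |φ − δ| = 90° − |38.7° − (14.1°)| = 90° − 24.6° = 65.4°.

65.4°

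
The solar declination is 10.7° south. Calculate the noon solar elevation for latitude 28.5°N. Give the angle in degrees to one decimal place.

50.8°

At local solar noon the hour angle is zero, so the elevation is 90° − |φ − δ| = 90° − |28.5° − (-10.7°)| = 90° − 39.2° = 50.8°.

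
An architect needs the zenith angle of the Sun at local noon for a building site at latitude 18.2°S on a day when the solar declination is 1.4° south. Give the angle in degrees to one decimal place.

At local solar noon the hour angle is zero, so the zenith angle is |φ − δ| = |-18.2° − (-1.4°)| = 16.8°.

16.8°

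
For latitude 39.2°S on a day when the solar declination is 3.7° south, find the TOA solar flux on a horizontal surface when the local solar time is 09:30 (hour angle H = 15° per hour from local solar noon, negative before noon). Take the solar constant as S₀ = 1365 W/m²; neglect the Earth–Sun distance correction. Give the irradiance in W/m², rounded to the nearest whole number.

Hour angle H = 15° × (9.5 − 12) = -37.50°.
cos θ_z = sin(-39.2°) sin(-3.7°) + cos(-39.2°) cos(-3.7°) cos(-37.50°) = 0.0408 + 0.6135 = 0.6543.
Top-of-atmosphere irradiance = S₀ cos θ_z = 1365 × 0.6543 = 893.12 W/m².

893 W/m²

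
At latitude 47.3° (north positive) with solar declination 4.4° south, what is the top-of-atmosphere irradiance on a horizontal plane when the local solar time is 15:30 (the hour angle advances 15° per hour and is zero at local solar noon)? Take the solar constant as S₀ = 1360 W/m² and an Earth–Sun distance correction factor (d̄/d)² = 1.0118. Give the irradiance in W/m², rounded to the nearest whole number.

Hour angle H = 15° × (15.5 − 12) = 52.50°.
With φ = 47.3°, δ = -4.4°, H = 52.50°: sin φ sin δ = -0.0564, cos φ cos δ cos H = 0.4116, so cos θ_z = 0.3552.
Top-of-atmosphere irradiance = S₀ (d̄/d)² cos θ_z = 1360 × 1.0118 × 0.3552 = 488.77 W/m².

489 W/m²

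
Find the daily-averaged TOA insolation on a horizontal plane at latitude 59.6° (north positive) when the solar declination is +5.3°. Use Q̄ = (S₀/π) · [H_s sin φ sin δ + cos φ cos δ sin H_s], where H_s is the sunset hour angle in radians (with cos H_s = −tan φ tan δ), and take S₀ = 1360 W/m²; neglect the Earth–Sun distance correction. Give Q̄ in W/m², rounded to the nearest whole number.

−tan φ tan δ = −(1.7045)(0.0928) = -0.1582; H_s = arccos(-0.1582) = 99.10°. In radians, H_s = 1.7296.
H_s sin φ sin δ = 1.7296 × 0.8625 × 0.0924 = 0.1378.
cos φ cos δ sin H_s = 0.5060 × 0.9957 × 0.9874 = 0.4975.
Q̄ = (1360/π) × (0.1378 + 0.4975) = 432.90 × 0.6353 = 275.02 W/m².

275 W/m²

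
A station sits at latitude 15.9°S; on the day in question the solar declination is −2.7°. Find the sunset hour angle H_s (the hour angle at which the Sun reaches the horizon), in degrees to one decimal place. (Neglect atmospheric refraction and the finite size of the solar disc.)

90.8°

−tan φ tan δ = −(-0.2849)(-0.0472) = -0.0134; H_s = arccos(-0.0134) = 90.77°.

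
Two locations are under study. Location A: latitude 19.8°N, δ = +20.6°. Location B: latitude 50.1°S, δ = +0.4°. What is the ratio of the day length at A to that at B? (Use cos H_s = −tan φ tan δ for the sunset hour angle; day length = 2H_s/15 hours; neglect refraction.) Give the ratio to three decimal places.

1.092

A: H_s = arccos(−tan 19.8° · tan 20.6°) = 97.78°, so 2H_s/15 = 13.0373 h.
B: H_s = arccos(−tan -50.1° · tan 0.4°) = 89.52°, so 2H_s/15 = 11.9360 h.
Ratio A/B = 13.0373 / 11.9360 = 1.0923.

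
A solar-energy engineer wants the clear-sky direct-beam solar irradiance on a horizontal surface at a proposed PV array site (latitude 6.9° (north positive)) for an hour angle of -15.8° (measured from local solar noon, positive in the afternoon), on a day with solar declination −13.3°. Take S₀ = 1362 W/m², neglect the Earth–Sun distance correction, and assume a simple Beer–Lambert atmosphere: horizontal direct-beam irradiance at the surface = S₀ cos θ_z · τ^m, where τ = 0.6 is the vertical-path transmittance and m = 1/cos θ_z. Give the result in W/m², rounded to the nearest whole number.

697 W/m²

With φ = 6.9°, δ = -13.3°, H = -15.80°: sin φ sin δ = -0.0276, cos φ cos δ cos H = 0.9296, so cos θ_z = 0.9020.
Air mass m = 1/cos θ_z = 1/0.9020 = 1.109; τ^m = 0.6^1.109 = 0.5675.
Surface direct beam = 1362 × 0.9020 × 0.5675 = 697.19 W/m².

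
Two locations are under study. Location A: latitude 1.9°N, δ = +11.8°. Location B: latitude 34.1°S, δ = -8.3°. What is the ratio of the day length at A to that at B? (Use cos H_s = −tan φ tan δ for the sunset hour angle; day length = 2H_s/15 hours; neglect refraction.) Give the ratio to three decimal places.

0.945

A: H_s = arccos(−tan 1.9° · tan 11.8°) = 90.40°, so 2H_s/15 = 12.0533 h.
B: H_s = arccos(−tan -34.1° · tan -8.3°) = 95.67°, so 2H_s/15 = 12.7560 h.
Ratio A/B = 12.0533 / 12.7560 = 0.9449.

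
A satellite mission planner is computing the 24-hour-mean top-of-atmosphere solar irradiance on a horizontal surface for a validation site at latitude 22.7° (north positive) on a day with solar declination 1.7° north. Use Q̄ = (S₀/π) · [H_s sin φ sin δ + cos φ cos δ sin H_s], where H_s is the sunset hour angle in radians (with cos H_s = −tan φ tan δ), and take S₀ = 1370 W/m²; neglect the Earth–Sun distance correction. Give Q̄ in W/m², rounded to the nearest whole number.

410 W/m²

cos H_s = −tan(22.7°) · tan(1.7°) = -0.0124, so H_s = arccos(-0.0124) = 90.71°. In radians, H_s = 1.5832.
H_s sin φ sin δ = 1.5832 × 0.3859 × 0.0297 = 0.0181.
cos φ cos δ sin H_s = 0.9225 × 0.9996 × 0.9999 = 0.9220.
Q̄ = (1370/π) × (0.0181 + 0.9220) = 436.08 × 0.9401 = 409.96 W/m².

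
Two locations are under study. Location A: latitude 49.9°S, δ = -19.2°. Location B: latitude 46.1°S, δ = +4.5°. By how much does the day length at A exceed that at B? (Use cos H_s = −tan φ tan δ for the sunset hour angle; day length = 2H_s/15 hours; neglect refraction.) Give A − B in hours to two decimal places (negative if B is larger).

A: H_s = arccos(−tan -49.9° · tan -19.2°) = 114.43°, so 2H_s/15 = 15.2573 h.
B: H_s = arccos(−tan -46.1° · tan 4.5°) = 85.31°, so 2H_s/15 = 11.3747 h.
A − B = 15.2573 − 11.3747 = 3.8826 h.

+3.88 h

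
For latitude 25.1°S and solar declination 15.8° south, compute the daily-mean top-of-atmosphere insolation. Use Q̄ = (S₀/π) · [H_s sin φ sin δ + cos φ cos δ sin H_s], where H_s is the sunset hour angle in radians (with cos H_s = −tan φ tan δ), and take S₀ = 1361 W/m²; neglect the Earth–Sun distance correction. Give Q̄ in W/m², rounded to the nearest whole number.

cos H_s = −tan(-25.1°) · tan(-15.8°) = -0.1326, so H_s = arccos(-0.1326) = 97.62°. In radians, H_s = 1.7038.
H_s sin φ sin δ = 1.7038 × -0.4242 × -0.2723 = 0.1968.
cos φ cos δ sin H_s = 0.9056 × 0.9622 × 0.9912 = 0.8637.
Q̄ = (1361/π) × (0.1968 + 0.8637) = 433.22 × 1.0605 = 459.43 W/m².

459 W/m²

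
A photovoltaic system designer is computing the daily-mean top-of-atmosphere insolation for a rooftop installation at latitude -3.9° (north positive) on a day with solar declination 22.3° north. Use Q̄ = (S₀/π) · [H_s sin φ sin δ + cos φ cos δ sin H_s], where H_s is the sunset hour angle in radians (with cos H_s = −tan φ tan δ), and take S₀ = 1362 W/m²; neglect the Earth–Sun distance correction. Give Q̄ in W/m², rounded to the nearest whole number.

383 W/m²

−tan φ tan δ = −(-0.0682)(0.4101) = 0.0280; H_s = arccos(0.0280) = 88.40°. In radians, H_s = 1.5429.
H_s sin φ sin δ = 1.5429 × -0.0680 × 0.3795 = -0.0398.
cos φ cos δ sin H_s = 0.9977 × 0.9252 × 0.9996 = 0.9227.
Q̄ = (1362/π) × (-0.0398 + 0.9227) = 433.54 × 0.8829 = 382.77 W/m².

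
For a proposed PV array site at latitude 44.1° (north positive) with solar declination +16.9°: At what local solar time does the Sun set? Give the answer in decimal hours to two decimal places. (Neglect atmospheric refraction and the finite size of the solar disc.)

19.14 h

−tan φ tan δ = −(0.9691)(0.3038) = -0.2944; H_s = arccos(-0.2944) = 107.12°.
Sunset is at 12 + H_s/15 = 12 + 7.141 = 19.141 h local solar time.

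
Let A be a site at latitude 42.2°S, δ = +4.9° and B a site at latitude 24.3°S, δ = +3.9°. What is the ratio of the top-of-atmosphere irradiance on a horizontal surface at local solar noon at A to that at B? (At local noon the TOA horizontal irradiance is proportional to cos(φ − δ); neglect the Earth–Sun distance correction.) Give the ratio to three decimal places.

A: cos θ_z = cos(-42.2° − (4.9°)) = 0.6807.
B: cos θ_z = cos(-24.3° − (3.9°)) = 0.8813.
Ratio A/B = 0.6807 / 0.8813 = 0.7724.

0.772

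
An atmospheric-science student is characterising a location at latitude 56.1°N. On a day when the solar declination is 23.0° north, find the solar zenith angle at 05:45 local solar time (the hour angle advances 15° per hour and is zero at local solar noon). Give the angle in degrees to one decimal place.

Hour angle H = 15° × (5.75 − 12) = -93.75°.
With φ = 56.1°, δ = 23.0°, H = -93.75°: sin φ sin δ = 0.3243, cos φ cos δ cos H = -0.0336, so cos θ_z = 0.2907.
θ_z = arccos(0.2907) = 73.10°.

73.1°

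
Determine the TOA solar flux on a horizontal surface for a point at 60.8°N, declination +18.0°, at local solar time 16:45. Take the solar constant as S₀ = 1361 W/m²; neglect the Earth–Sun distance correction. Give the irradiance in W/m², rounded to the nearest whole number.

Hour angle H = 15° × (16.75 − 12) = 71.25°.
With φ = 60.8°, δ = 18.0°, H = 71.25°: sin φ sin δ = 0.2697, cos φ cos δ cos H = 0.1491, so cos θ_z = 0.4188.
Top-of-atmosphere irradiance = S₀ cos θ_z = 1361 × 0.4188 = 569.99 W/m².

570 W/m²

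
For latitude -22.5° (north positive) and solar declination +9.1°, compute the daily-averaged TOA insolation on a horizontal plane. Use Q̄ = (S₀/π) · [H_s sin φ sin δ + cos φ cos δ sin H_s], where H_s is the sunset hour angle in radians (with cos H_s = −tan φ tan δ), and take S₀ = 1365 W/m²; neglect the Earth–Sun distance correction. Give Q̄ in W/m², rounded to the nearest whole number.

356 W/m²

cos H_s = −tan(-22.5°) · tan(9.1°) = 0.0663, so H_s = arccos(0.0663) = 86.20°. In radians, H_s = 1.5045.
H_s sin φ sin δ = 1.5045 × -0.3827 × 0.1582 = -0.0911.
cos φ cos δ sin H_s = 0.9239 × 0.9874 × 0.9978 = 0.9103.
Q̄ = (1365/π) × (-0.0911 + 0.9103) = 434.49 × 0.8192 = 355.93 W/m².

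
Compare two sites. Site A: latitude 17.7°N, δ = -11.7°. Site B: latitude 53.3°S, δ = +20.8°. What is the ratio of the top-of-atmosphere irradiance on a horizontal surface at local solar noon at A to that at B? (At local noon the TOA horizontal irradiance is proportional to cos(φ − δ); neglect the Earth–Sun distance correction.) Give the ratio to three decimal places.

3.180

A: cos θ_z = cos(17.7° − (-11.7°)) = 0.8712.
B: cos θ_z = cos(-53.3° − (20.8°)) = 0.2740.
Ratio A/B = 0.8712 / 0.2740 = 3.1796.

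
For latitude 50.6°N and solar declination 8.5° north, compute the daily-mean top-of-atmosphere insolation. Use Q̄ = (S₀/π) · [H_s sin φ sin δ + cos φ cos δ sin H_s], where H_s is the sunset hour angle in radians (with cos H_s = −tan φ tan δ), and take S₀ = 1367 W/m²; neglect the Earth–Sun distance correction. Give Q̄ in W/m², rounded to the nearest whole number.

356 W/m²

The sunset hour angle satisfies cos H_s = −tan φ tan δ = -0.1819, giving H_s = 100.48°. In radians, H_s = 1.7537.
H_s sin φ sin δ = 1.7537 × 0.7727 × 0.1478 = 0.2003.
cos φ cos δ sin H_s = 0.6347 × 0.9890 × 0.9833 = 0.6172.
Q̄ = (1367/π) × (0.2003 + 0.6172) = 435.13 × 0.8175 = 355.72 W/m².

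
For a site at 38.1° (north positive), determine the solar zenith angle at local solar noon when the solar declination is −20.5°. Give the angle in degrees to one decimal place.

At local solar noon the hour angle is zero, so the zenith angle is |φ − δ| = |38.1° − (-20.5°)| = 58.6°.

58.6°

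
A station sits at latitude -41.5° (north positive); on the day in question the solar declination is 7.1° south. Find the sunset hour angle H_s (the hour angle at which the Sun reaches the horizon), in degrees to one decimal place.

−tan φ tan δ = −(-0.8847)(-0.1246) = -0.1102; H_s = arccos(-0.1102) = 96.33°.

96.3°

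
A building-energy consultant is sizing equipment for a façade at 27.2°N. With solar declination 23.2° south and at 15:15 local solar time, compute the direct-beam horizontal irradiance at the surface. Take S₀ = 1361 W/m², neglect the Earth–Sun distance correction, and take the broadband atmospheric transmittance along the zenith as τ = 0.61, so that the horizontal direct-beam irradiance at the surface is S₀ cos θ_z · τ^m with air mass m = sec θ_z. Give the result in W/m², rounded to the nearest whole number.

Hour angle H = 15° × (15.25 − 12) = 48.75°.
cos θ_z = sin(27.2°) sin(-23.2°) + cos(27.2°) cos(-23.2°) cos(48.75°) = -0.1801 + 0.5390 = 0.3589.
Air mass m = 1/cos θ_z = 1/0.3589 = 2.786; τ^m = 0.61^2.786 = 0.2523.
Surface direct beam = 1361 × 0.3589 × 0.2523 = 123.24 W/m².

123 W/m²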